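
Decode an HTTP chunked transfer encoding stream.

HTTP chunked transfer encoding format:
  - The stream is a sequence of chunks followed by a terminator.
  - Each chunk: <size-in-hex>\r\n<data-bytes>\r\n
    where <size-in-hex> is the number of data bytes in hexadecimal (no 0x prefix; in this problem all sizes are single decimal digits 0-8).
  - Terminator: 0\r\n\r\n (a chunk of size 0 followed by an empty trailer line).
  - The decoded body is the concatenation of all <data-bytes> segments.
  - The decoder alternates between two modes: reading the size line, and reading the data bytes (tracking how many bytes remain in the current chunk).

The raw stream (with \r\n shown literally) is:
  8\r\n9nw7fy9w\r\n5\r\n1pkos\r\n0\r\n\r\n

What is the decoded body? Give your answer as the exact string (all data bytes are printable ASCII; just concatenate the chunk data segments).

Answer: 9nw7fy9w1pkos

Derivation:
Chunk 1: stream[0..1]='8' size=0x8=8, data at stream[3..11]='9nw7fy9w' -> body[0..8], body so far='9nw7fy9w'
Chunk 2: stream[13..14]='5' size=0x5=5, data at stream[16..21]='1pkos' -> body[8..13], body so far='9nw7fy9w1pkos'
Chunk 3: stream[23..24]='0' size=0 (terminator). Final body='9nw7fy9w1pkos' (13 bytes)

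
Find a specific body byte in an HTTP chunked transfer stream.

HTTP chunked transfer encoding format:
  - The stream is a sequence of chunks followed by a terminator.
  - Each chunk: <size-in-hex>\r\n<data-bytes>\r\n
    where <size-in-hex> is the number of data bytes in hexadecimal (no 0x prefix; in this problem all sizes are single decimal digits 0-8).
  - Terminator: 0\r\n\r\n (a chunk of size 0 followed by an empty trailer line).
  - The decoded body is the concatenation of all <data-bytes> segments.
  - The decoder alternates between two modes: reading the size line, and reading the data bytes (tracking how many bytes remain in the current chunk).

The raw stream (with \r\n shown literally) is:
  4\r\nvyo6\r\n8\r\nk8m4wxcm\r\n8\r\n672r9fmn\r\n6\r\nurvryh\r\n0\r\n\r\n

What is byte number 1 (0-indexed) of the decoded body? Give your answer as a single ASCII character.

Answer: y

Derivation:
Chunk 1: stream[0..1]='4' size=0x4=4, data at stream[3..7]='vyo6' -> body[0..4], body so far='vyo6'
Chunk 2: stream[9..10]='8' size=0x8=8, data at stream[12..20]='k8m4wxcm' -> body[4..12], body so far='vyo6k8m4wxcm'
Chunk 3: stream[22..23]='8' size=0x8=8, data at stream[25..33]='672r9fmn' -> body[12..20], body so far='vyo6k8m4wxcm672r9fmn'
Chunk 4: stream[35..36]='6' size=0x6=6, data at stream[38..44]='urvryh' -> body[20..26], body so far='vyo6k8m4wxcm672r9fmnurvryh'
Chunk 5: stream[46..47]='0' size=0 (terminator). Final body='vyo6k8m4wxcm672r9fmnurvryh' (26 bytes)
Body byte 1 = 'y'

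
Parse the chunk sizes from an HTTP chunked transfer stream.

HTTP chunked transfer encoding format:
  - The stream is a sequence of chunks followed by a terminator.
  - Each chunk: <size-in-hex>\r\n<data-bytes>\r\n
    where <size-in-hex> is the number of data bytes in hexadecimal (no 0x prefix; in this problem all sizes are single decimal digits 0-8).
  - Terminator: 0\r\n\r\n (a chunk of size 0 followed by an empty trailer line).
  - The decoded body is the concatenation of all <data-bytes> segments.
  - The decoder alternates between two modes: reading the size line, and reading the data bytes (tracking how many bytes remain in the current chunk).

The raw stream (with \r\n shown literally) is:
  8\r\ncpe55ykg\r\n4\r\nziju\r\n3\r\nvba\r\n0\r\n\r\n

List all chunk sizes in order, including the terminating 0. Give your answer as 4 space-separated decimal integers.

Answer: 8 4 3 0

Derivation:
Chunk 1: stream[0..1]='8' size=0x8=8, data at stream[3..11]='cpe55ykg' -> body[0..8], body so far='cpe55ykg'
Chunk 2: stream[13..14]='4' size=0x4=4, data at stream[16..20]='ziju' -> body[8..12], body so far='cpe55ykgziju'
Chunk 3: stream[22..23]='3' size=0x3=3, data at stream[25..28]='vba' -> body[12..15], body so far='cpe55ykgzijuvba'
Chunk 4: stream[30..31]='0' size=0 (terminator). Final body='cpe55ykgzijuvba' (15 bytes)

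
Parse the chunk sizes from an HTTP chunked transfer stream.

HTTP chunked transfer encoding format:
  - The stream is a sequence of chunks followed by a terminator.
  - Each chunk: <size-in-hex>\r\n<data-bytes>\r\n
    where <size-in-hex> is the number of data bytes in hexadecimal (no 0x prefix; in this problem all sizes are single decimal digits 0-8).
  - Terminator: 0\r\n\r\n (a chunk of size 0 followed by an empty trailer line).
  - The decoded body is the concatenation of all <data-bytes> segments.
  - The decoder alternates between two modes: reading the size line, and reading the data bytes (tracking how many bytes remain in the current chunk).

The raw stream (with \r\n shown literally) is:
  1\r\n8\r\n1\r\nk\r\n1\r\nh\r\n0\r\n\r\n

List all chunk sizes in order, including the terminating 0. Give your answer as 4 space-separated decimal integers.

Chunk 1: stream[0..1]='1' size=0x1=1, data at stream[3..4]='8' -> body[0..1], body so far='8'
Chunk 2: stream[6..7]='1' size=0x1=1, data at stream[9..10]='k' -> body[1..2], body so far='8k'
Chunk 3: stream[12..13]='1' size=0x1=1, data at stream[15..16]='h' -> body[2..3], body so far='8kh'
Chunk 4: stream[18..19]='0' size=0 (terminator). Final body='8kh' (3 bytes)

Answer: 1 1 1 0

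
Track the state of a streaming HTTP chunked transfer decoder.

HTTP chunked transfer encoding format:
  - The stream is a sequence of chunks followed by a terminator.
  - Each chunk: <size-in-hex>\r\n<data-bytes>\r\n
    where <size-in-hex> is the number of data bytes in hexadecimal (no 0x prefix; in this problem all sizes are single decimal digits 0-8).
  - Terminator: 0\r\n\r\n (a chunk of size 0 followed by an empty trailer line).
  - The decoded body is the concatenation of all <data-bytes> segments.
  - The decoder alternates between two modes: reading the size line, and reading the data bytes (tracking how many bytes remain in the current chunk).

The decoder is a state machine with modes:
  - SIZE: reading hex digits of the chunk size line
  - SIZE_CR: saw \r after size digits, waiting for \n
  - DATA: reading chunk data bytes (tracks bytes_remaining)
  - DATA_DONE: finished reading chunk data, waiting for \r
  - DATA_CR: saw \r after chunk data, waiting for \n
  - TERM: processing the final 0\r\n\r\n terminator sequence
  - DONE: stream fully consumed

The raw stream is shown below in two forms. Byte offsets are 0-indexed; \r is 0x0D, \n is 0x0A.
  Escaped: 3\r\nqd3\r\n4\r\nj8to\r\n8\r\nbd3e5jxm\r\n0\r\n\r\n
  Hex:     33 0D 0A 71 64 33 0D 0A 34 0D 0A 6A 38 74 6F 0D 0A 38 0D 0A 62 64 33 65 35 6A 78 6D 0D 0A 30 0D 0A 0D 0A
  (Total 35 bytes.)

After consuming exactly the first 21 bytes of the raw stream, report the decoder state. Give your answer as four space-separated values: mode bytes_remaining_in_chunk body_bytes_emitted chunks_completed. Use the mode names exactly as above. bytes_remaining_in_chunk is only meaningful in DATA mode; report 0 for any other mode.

Answer: DATA 7 8 2

Derivation:
Byte 0 = '3': mode=SIZE remaining=0 emitted=0 chunks_done=0
Byte 1 = 0x0D: mode=SIZE_CR remaining=0 emitted=0 chunks_done=0
Byte 2 = 0x0A: mode=DATA remaining=3 emitted=0 chunks_done=0
Byte 3 = 'q': mode=DATA remaining=2 emitted=1 chunks_done=0
Byte 4 = 'd': mode=DATA remaining=1 emitted=2 chunks_done=0
Byte 5 = '3': mode=DATA_DONE remaining=0 emitted=3 chunks_done=0
Byte 6 = 0x0D: mode=DATA_CR remaining=0 emitted=3 chunks_done=0
Byte 7 = 0x0A: mode=SIZE remaining=0 emitted=3 chunks_done=1
Byte 8 = '4': mode=SIZE remaining=0 emitted=3 chunks_done=1
Byte 9 = 0x0D: mode=SIZE_CR remaining=0 emitted=3 chunks_done=1
Byte 10 = 0x0A: mode=DATA remaining=4 emitted=3 chunks_done=1
Byte 11 = 'j': mode=DATA remaining=3 emitted=4 chunks_done=1
Byte 12 = '8': mode=DATA remaining=2 emitted=5 chunks_done=1
Byte 13 = 't': mode=DATA remaining=1 emitted=6 chunks_done=1
Byte 14 = 'o': mode=DATA_DONE remaining=0 emitted=7 chunks_done=1
Byte 15 = 0x0D: mode=DATA_CR remaining=0 emitted=7 chunks_done=1
Byte 16 = 0x0A: mode=SIZE remaining=0 emitted=7 chunks_done=2
Byte 17 = '8': mode=SIZE remaining=0 emitted=7 chunks_done=2
Byte 18 = 0x0D: mode=SIZE_CR remaining=0 emitted=7 chunks_done=2
Byte 19 = 0x0A: mode=DATA remaining=8 emitted=7 chunks_done=2
Byte 20 = 'b': mode=DATA remaining=7 emitted=8 chunks_done=2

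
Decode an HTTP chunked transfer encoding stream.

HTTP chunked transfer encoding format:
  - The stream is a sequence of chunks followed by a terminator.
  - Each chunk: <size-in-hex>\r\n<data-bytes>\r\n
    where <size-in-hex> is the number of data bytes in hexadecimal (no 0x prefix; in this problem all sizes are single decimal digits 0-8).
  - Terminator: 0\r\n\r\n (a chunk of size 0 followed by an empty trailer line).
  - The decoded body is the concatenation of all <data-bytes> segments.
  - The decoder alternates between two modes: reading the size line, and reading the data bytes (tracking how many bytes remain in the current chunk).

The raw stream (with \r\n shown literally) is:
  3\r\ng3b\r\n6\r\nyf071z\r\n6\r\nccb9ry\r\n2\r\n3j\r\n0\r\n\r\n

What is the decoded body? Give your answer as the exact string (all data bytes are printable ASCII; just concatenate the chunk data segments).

Answer: g3byf071zccb9ry3j

Derivation:
Chunk 1: stream[0..1]='3' size=0x3=3, data at stream[3..6]='g3b' -> body[0..3], body so far='g3b'
Chunk 2: stream[8..9]='6' size=0x6=6, data at stream[11..17]='yf071z' -> body[3..9], body so far='g3byf071z'
Chunk 3: stream[19..20]='6' size=0x6=6, data at stream[22..28]='ccb9ry' -> body[9..15], body so far='g3byf071zccb9ry'
Chunk 4: stream[30..31]='2' size=0x2=2, data at stream[33..35]='3j' -> body[15..17], body so far='g3byf071zccb9ry3j'
Chunk 5: stream[37..38]='0' size=0 (terminator). Final body='g3byf071zccb9ry3j' (17 bytes)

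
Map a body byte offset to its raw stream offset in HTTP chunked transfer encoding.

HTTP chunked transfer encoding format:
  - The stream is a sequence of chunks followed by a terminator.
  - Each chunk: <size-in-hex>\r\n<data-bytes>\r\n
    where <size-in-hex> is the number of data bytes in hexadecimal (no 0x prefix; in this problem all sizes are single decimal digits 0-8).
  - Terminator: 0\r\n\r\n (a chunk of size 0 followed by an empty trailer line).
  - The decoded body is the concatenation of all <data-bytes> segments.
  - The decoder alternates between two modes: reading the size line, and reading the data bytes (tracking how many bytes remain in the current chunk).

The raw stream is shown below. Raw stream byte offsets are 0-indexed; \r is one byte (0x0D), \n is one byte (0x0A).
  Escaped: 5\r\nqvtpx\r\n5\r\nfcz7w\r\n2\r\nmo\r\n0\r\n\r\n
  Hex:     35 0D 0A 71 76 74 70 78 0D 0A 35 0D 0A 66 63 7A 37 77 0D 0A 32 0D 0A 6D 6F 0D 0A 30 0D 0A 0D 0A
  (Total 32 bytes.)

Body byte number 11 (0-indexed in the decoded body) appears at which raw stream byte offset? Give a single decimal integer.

Answer: 24

Derivation:
Chunk 1: stream[0..1]='5' size=0x5=5, data at stream[3..8]='qvtpx' -> body[0..5], body so far='qvtpx'
Chunk 2: stream[10..11]='5' size=0x5=5, data at stream[13..18]='fcz7w' -> body[5..10], body so far='qvtpxfcz7w'
Chunk 3: stream[20..21]='2' size=0x2=2, data at stream[23..25]='mo' -> body[10..12], body so far='qvtpxfcz7wmo'
Chunk 4: stream[27..28]='0' size=0 (terminator). Final body='qvtpxfcz7wmo' (12 bytes)
Body byte 11 at stream offset 24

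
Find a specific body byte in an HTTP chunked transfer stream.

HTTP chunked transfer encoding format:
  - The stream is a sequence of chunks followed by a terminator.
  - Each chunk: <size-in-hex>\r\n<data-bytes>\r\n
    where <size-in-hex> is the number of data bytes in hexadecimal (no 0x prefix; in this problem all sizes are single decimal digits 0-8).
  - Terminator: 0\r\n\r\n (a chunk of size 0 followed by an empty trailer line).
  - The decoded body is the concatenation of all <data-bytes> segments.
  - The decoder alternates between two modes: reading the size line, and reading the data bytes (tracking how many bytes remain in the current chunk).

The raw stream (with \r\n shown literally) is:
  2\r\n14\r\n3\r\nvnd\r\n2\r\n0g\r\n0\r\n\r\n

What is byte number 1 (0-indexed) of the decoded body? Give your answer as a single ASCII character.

Chunk 1: stream[0..1]='2' size=0x2=2, data at stream[3..5]='14' -> body[0..2], body so far='14'
Chunk 2: stream[7..8]='3' size=0x3=3, data at stream[10..13]='vnd' -> body[2..5], body so far='14vnd'
Chunk 3: stream[15..16]='2' size=0x2=2, data at stream[18..20]='0g' -> body[5..7], body so far='14vnd0g'
Chunk 4: stream[22..23]='0' size=0 (terminator). Final body='14vnd0g' (7 bytes)
Body byte 1 = '4'

Answer: 4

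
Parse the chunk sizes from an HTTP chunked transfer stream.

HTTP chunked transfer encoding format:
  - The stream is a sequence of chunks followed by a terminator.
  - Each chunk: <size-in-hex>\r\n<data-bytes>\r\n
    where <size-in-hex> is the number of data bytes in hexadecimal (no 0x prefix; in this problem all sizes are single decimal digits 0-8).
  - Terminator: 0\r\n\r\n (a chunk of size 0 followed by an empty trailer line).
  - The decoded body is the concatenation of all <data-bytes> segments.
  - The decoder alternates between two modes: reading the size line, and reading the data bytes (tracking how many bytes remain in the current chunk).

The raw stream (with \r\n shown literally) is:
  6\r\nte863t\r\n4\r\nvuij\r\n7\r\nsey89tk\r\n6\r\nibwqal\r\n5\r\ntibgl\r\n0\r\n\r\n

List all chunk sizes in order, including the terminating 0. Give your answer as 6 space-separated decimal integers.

Answer: 6 4 7 6 5 0

Derivation:
Chunk 1: stream[0..1]='6' size=0x6=6, data at stream[3..9]='te863t' -> body[0..6], body so far='te863t'
Chunk 2: stream[11..12]='4' size=0x4=4, data at stream[14..18]='vuij' -> body[6..10], body so far='te863tvuij'
Chunk 3: stream[20..21]='7' size=0x7=7, data at stream[23..30]='sey89tk' -> body[10..17], body so far='te863tvuijsey89tk'
Chunk 4: stream[32..33]='6' size=0x6=6, data at stream[35..41]='ibwqal' -> body[17..23], body so far='te863tvuijsey89tkibwqal'
Chunk 5: stream[43..44]='5' size=0x5=5, data at stream[46..51]='tibgl' -> body[23..28], body so far='te863tvuijsey89tkibwqaltibgl'
Chunk 6: stream[53..54]='0' size=0 (terminator). Final body='te863tvuijsey89tkibwqaltibgl' (28 bytes)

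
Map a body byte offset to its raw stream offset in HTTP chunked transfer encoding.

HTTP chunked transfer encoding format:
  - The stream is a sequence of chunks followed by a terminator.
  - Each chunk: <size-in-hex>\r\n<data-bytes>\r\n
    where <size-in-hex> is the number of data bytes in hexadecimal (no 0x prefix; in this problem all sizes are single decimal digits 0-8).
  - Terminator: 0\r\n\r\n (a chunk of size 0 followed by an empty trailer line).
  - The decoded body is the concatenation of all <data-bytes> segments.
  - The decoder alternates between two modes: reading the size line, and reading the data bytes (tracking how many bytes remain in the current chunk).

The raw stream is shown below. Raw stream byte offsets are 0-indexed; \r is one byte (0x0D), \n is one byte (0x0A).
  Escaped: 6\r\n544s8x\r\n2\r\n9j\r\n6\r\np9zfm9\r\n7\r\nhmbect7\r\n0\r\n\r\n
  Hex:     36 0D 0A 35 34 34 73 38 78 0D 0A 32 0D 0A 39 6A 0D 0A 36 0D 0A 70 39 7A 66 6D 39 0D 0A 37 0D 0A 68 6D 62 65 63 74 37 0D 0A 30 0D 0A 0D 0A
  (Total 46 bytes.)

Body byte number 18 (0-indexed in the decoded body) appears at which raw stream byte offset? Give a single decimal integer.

Chunk 1: stream[0..1]='6' size=0x6=6, data at stream[3..9]='544s8x' -> body[0..6], body so far='544s8x'
Chunk 2: stream[11..12]='2' size=0x2=2, data at stream[14..16]='9j' -> body[6..8], body so far='544s8x9j'
Chunk 3: stream[18..19]='6' size=0x6=6, data at stream[21..27]='p9zfm9' -> body[8..14], body so far='544s8x9jp9zfm9'
Chunk 4: stream[29..30]='7' size=0x7=7, data at stream[32..39]='hmbect7' -> body[14..21], body so far='544s8x9jp9zfm9hmbect7'
Chunk 5: stream[41..42]='0' size=0 (terminator). Final body='544s8x9jp9zfm9hmbect7' (21 bytes)
Body byte 18 at stream offset 36

Answer: 36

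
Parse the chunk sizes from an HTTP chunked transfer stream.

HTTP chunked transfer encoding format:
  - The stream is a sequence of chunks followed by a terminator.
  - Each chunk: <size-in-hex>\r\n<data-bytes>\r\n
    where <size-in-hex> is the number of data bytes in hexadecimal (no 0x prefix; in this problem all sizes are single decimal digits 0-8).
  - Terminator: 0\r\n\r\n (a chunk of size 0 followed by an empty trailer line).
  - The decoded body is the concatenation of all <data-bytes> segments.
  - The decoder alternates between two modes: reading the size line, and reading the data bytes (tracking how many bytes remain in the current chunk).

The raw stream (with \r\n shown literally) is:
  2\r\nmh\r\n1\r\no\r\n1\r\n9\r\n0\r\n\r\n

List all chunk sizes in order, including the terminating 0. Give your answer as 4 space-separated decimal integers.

Chunk 1: stream[0..1]='2' size=0x2=2, data at stream[3..5]='mh' -> body[0..2], body so far='mh'
Chunk 2: stream[7..8]='1' size=0x1=1, data at stream[10..11]='o' -> body[2..3], body so far='mho'
Chunk 3: stream[13..14]='1' size=0x1=1, data at stream[16..17]='9' -> body[3..4], body so far='mho9'
Chunk 4: stream[19..20]='0' size=0 (terminator). Final body='mho9' (4 bytes)

Answer: 2 1 1 0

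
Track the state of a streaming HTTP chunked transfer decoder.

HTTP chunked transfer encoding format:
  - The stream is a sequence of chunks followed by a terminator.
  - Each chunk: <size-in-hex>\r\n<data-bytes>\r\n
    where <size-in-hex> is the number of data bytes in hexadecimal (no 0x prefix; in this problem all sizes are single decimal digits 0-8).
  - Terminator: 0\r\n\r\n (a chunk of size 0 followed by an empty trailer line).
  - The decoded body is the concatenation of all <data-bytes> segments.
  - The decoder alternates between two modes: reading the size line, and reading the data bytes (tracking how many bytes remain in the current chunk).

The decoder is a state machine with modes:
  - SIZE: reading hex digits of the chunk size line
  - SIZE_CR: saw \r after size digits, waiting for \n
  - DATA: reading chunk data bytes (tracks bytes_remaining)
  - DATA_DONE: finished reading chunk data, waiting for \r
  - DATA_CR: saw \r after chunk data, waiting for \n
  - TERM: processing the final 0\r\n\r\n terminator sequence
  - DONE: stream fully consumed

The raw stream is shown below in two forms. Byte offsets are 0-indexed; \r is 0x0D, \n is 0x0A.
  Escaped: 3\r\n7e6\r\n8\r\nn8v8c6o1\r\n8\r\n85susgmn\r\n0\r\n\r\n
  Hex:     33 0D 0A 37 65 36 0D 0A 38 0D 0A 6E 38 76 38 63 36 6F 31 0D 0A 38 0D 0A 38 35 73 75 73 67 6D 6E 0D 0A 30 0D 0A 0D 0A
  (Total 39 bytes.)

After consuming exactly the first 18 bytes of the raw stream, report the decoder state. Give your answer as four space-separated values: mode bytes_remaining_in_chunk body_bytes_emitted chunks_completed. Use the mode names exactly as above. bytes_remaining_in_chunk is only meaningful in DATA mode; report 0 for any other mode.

Answer: DATA 1 10 1

Derivation:
Byte 0 = '3': mode=SIZE remaining=0 emitted=0 chunks_done=0
Byte 1 = 0x0D: mode=SIZE_CR remaining=0 emitted=0 chunks_done=0
Byte 2 = 0x0A: mode=DATA remaining=3 emitted=0 chunks_done=0
Byte 3 = '7': mode=DATA remaining=2 emitted=1 chunks_done=0
Byte 4 = 'e': mode=DATA remaining=1 emitted=2 chunks_done=0
Byte 5 = '6': mode=DATA_DONE remaining=0 emitted=3 chunks_done=0
Byte 6 = 0x0D: mode=DATA_CR remaining=0 emitted=3 chunks_done=0
Byte 7 = 0x0A: mode=SIZE remaining=0 emitted=3 chunks_done=1
Byte 8 = '8': mode=SIZE remaining=0 emitted=3 chunks_done=1
Byte 9 = 0x0D: mode=SIZE_CR remaining=0 emitted=3 chunks_done=1
Byte 10 = 0x0A: mode=DATA remaining=8 emitted=3 chunks_done=1
Byte 11 = 'n': mode=DATA remaining=7 emitted=4 chunks_done=1
Byte 12 = '8': mode=DATA remaining=6 emitted=5 chunks_done=1
Byte 13 = 'v': mode=DATA remaining=5 emitted=6 chunks_done=1
Byte 14 = '8': mode=DATA remaining=4 emitted=7 chunks_done=1
Byte 15 = 'c': mode=DATA remaining=3 emitted=8 chunks_done=1
Byte 16 = '6': mode=DATA remaining=2 emitted=9 chunks_done=1
Byte 17 = 'o': mode=DATA remaining=1 emitted=10 chunks_done=1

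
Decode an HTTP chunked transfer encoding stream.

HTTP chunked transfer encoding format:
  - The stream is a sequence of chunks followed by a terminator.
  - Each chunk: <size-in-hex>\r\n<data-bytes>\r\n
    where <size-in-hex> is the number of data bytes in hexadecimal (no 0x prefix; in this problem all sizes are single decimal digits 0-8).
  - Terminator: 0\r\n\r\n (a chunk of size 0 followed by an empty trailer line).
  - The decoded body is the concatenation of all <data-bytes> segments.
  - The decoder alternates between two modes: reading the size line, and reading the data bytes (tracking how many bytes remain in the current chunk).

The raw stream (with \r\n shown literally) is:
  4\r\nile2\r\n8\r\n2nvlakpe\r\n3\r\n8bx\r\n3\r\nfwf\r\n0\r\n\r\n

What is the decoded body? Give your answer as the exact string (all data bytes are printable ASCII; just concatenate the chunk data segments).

Answer: ile22nvlakpe8bxfwf

Derivation:
Chunk 1: stream[0..1]='4' size=0x4=4, data at stream[3..7]='ile2' -> body[0..4], body so far='ile2'
Chunk 2: stream[9..10]='8' size=0x8=8, data at stream[12..20]='2nvlakpe' -> body[4..12], body so far='ile22nvlakpe'
Chunk 3: stream[22..23]='3' size=0x3=3, data at stream[25..28]='8bx' -> body[12..15], body so far='ile22nvlakpe8bx'
Chunk 4: stream[30..31]='3' size=0x3=3, data at stream[33..36]='fwf' -> body[15..18], body so far='ile22nvlakpe8bxfwf'
Chunk 5: stream[38..39]='0' size=0 (terminator). Final body='ile22nvlakpe8bxfwf' (18 bytes)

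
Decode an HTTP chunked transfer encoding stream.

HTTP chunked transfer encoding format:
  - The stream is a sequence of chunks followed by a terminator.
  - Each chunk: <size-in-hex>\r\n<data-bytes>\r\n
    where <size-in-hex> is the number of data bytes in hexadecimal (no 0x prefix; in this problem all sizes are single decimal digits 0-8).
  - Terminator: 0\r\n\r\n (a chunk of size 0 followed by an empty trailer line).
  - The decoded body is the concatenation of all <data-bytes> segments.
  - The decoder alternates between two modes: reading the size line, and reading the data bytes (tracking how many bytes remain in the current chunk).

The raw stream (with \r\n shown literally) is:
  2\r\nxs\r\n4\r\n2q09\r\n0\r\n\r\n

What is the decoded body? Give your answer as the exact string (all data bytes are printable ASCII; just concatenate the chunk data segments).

Chunk 1: stream[0..1]='2' size=0x2=2, data at stream[3..5]='xs' -> body[0..2], body so far='xs'
Chunk 2: stream[7..8]='4' size=0x4=4, data at stream[10..14]='2q09' -> body[2..6], body so far='xs2q09'
Chunk 3: stream[16..17]='0' size=0 (terminator). Final body='xs2q09' (6 bytes)

Answer: xs2q09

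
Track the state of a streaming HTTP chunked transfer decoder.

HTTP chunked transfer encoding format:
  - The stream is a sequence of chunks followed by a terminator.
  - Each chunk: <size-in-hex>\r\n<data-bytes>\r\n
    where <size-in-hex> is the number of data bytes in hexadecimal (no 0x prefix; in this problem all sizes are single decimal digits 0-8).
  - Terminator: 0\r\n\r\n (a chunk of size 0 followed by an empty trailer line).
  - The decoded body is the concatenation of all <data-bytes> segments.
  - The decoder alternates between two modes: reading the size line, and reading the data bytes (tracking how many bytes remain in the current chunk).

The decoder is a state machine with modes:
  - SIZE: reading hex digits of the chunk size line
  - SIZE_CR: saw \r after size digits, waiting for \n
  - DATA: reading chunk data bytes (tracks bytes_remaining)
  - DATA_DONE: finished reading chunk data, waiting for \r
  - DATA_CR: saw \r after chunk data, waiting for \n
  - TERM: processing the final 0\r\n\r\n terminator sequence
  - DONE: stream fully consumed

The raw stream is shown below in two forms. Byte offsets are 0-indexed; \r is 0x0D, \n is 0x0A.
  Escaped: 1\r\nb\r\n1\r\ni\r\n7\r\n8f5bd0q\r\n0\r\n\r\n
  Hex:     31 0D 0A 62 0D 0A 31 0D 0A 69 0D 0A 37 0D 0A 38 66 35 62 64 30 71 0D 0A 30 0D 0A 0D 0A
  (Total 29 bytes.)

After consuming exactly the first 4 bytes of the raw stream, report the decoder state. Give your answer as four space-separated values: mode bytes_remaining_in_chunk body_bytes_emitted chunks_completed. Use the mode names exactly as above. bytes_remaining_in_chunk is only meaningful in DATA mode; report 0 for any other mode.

Byte 0 = '1': mode=SIZE remaining=0 emitted=0 chunks_done=0
Byte 1 = 0x0D: mode=SIZE_CR remaining=0 emitted=0 chunks_done=0
Byte 2 = 0x0A: mode=DATA remaining=1 emitted=0 chunks_done=0
Byte 3 = 'b': mode=DATA_DONE remaining=0 emitted=1 chunks_done=0

Answer: DATA_DONE 0 1 0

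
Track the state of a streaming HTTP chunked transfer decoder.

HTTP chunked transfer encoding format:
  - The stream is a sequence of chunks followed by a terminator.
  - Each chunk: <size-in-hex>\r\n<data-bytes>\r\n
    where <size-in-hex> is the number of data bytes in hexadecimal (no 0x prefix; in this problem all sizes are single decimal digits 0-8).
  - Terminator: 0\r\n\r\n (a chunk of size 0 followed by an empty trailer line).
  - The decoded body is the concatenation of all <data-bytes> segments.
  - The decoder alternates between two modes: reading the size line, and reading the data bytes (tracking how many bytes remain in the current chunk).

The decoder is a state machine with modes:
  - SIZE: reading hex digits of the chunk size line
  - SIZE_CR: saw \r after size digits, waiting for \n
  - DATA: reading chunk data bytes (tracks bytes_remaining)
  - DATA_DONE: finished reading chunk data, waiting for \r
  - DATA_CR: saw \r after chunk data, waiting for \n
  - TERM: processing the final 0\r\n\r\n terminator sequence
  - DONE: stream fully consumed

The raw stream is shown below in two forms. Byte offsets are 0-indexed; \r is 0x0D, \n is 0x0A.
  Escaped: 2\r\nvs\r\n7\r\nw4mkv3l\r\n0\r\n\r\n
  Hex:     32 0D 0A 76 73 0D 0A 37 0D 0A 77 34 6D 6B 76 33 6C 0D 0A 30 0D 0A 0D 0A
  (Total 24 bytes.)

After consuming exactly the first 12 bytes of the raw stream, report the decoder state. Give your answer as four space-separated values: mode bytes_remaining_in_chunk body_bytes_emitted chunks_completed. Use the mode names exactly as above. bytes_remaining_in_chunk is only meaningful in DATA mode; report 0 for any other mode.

Answer: DATA 5 4 1

Derivation:
Byte 0 = '2': mode=SIZE remaining=0 emitted=0 chunks_done=0
Byte 1 = 0x0D: mode=SIZE_CR remaining=0 emitted=0 chunks_done=0
Byte 2 = 0x0A: mode=DATA remaining=2 emitted=0 chunks_done=0
Byte 3 = 'v': mode=DATA remaining=1 emitted=1 chunks_done=0
Byte 4 = 's': mode=DATA_DONE remaining=0 emitted=2 chunks_done=0
Byte 5 = 0x0D: mode=DATA_CR remaining=0 emitted=2 chunks_done=0
Byte 6 = 0x0A: mode=SIZE remaining=0 emitted=2 chunks_done=1
Byte 7 = '7': mode=SIZE remaining=0 emitted=2 chunks_done=1
Byte 8 = 0x0D: mode=SIZE_CR remaining=0 emitted=2 chunks_done=1
Byte 9 = 0x0A: mode=DATA remaining=7 emitted=2 chunks_done=1
Byte 10 = 'w': mode=DATA remaining=6 emitted=3 chunks_done=1
Byte 11 = '4': mode=DATA remaining=5 emitted=4 chunks_done=1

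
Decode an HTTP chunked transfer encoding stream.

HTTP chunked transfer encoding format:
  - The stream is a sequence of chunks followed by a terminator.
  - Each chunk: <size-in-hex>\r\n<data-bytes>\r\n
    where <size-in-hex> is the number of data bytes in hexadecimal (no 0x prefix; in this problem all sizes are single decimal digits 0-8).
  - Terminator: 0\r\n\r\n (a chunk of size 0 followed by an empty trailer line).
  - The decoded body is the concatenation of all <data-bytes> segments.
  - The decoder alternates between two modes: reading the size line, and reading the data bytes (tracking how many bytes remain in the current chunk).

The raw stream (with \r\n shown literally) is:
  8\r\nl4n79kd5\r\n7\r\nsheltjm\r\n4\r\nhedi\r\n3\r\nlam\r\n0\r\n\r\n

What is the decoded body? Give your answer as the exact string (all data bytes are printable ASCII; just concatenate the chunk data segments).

Answer: l4n79kd5sheltjmhedilam

Derivation:
Chunk 1: stream[0..1]='8' size=0x8=8, data at stream[3..11]='l4n79kd5' -> body[0..8], body so far='l4n79kd5'
Chunk 2: stream[13..14]='7' size=0x7=7, data at stream[16..23]='sheltjm' -> body[8..15], body so far='l4n79kd5sheltjm'
Chunk 3: stream[25..26]='4' size=0x4=4, data at stream[28..32]='hedi' -> body[15..19], body so far='l4n79kd5sheltjmhedi'
Chunk 4: stream[34..35]='3' size=0x3=3, data at stream[37..40]='lam' -> body[19..22], body so far='l4n79kd5sheltjmhedilam'
Chunk 5: stream[42..43]='0' size=0 (terminator). Final body='l4n79kd5sheltjmhedilam' (22 bytes)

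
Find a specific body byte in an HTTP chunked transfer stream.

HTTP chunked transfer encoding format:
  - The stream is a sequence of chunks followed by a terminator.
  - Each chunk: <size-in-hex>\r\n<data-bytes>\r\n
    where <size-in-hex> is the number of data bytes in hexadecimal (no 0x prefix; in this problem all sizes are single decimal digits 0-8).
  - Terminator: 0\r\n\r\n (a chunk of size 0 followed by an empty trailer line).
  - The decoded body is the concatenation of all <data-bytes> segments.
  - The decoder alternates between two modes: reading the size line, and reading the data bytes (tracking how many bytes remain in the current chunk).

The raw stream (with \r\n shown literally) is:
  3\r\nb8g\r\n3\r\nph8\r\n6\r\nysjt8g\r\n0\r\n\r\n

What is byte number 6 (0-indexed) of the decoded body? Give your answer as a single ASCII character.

Answer: y

Derivation:
Chunk 1: stream[0..1]='3' size=0x3=3, data at stream[3..6]='b8g' -> body[0..3], body so far='b8g'
Chunk 2: stream[8..9]='3' size=0x3=3, data at stream[11..14]='ph8' -> body[3..6], body so far='b8gph8'
Chunk 3: stream[16..17]='6' size=0x6=6, data at stream[19..25]='ysjt8g' -> body[6..12], body so far='b8gph8ysjt8g'
Chunk 4: stream[27..28]='0' size=0 (terminator). Final body='b8gph8ysjt8g' (12 bytes)
Body byte 6 = 'y'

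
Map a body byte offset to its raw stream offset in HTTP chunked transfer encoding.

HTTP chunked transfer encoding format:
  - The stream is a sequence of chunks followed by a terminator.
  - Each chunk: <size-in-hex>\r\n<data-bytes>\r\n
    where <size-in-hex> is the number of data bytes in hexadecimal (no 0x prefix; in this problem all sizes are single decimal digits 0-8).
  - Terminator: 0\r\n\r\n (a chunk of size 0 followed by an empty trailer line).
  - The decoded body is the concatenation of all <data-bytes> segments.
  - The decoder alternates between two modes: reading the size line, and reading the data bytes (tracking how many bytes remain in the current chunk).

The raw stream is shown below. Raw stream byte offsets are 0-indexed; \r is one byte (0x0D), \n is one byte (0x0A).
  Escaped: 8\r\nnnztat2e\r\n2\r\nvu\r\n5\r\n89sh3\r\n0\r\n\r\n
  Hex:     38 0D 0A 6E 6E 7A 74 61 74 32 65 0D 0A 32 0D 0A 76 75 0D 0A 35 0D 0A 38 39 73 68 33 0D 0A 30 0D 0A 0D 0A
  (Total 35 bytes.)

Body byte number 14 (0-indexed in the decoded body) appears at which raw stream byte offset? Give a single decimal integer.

Answer: 27

Derivation:
Chunk 1: stream[0..1]='8' size=0x8=8, data at stream[3..11]='nnztat2e' -> body[0..8], body so far='nnztat2e'
Chunk 2: stream[13..14]='2' size=0x2=2, data at stream[16..18]='vu' -> body[8..10], body so far='nnztat2evu'
Chunk 3: stream[20..21]='5' size=0x5=5, data at stream[23..28]='89sh3' -> body[10..15], body so far='nnztat2evu89sh3'
Chunk 4: stream[30..31]='0' size=0 (terminator). Final body='nnztat2evu89sh3' (15 bytes)
Body byte 14 at stream offset 27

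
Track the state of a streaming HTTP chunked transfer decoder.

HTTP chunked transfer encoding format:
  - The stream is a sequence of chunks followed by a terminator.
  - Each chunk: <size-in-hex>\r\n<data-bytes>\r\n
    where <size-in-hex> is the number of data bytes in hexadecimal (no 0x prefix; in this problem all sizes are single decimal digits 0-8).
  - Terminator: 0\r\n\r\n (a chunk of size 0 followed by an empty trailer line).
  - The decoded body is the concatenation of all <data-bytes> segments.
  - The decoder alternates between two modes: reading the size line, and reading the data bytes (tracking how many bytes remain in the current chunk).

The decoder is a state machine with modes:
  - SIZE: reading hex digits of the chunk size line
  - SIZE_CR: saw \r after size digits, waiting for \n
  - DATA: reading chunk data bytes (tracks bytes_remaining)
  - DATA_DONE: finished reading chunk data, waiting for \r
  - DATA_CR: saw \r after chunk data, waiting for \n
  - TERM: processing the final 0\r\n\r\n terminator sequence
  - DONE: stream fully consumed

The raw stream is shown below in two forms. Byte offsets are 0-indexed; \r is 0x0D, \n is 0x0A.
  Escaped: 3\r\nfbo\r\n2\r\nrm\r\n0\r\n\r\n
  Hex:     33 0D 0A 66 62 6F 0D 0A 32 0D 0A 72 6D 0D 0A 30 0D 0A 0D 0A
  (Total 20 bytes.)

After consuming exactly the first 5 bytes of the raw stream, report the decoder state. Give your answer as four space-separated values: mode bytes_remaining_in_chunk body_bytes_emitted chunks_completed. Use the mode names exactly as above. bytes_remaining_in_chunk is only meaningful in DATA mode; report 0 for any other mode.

Byte 0 = '3': mode=SIZE remaining=0 emitted=0 chunks_done=0
Byte 1 = 0x0D: mode=SIZE_CR remaining=0 emitted=0 chunks_done=0
Byte 2 = 0x0A: mode=DATA remaining=3 emitted=0 chunks_done=0
Byte 3 = 'f': mode=DATA remaining=2 emitted=1 chunks_done=0
Byte 4 = 'b': mode=DATA remaining=1 emitted=2 chunks_done=0

Answer: DATA 1 2 0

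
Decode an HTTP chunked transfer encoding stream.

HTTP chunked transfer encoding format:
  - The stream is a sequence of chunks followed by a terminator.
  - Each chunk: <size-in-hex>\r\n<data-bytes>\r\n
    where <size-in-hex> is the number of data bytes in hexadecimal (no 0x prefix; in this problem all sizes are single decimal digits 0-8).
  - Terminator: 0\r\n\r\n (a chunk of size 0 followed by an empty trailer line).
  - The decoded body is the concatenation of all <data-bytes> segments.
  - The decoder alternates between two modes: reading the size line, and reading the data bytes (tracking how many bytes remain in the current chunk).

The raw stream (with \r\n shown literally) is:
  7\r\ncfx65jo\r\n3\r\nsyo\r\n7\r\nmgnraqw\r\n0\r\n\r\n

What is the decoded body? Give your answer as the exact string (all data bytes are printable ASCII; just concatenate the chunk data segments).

Chunk 1: stream[0..1]='7' size=0x7=7, data at stream[3..10]='cfx65jo' -> body[0..7], body so far='cfx65jo'
Chunk 2: stream[12..13]='3' size=0x3=3, data at stream[15..18]='syo' -> body[7..10], body so far='cfx65josyo'
Chunk 3: stream[20..21]='7' size=0x7=7, data at stream[23..30]='mgnraqw' -> body[10..17], body so far='cfx65josyomgnraqw'
Chunk 4: stream[32..33]='0' size=0 (terminator). Final body='cfx65josyomgnraqw' (17 bytes)

Answer: cfx65josyomgnraqw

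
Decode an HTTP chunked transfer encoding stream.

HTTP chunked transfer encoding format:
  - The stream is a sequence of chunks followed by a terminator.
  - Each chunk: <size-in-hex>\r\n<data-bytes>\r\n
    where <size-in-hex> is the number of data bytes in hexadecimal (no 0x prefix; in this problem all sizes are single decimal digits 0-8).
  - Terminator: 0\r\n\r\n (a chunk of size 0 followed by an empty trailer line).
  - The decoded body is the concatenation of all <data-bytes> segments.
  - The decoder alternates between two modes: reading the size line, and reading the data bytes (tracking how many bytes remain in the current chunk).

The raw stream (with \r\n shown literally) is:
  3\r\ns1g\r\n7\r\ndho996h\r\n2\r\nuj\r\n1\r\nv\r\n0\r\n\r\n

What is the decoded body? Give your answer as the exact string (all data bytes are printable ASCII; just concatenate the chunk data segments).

Chunk 1: stream[0..1]='3' size=0x3=3, data at stream[3..6]='s1g' -> body[0..3], body so far='s1g'
Chunk 2: stream[8..9]='7' size=0x7=7, data at stream[11..18]='dho996h' -> body[3..10], body so far='s1gdho996h'
Chunk 3: stream[20..21]='2' size=0x2=2, data at stream[23..25]='uj' -> body[10..12], body so far='s1gdho996huj'
Chunk 4: stream[27..28]='1' size=0x1=1, data at stream[30..31]='v' -> body[12..13], body so far='s1gdho996hujv'
Chunk 5: stream[33..34]='0' size=0 (terminator). Final body='s1gdho996hujv' (13 bytes)

Answer: s1gdho996hujv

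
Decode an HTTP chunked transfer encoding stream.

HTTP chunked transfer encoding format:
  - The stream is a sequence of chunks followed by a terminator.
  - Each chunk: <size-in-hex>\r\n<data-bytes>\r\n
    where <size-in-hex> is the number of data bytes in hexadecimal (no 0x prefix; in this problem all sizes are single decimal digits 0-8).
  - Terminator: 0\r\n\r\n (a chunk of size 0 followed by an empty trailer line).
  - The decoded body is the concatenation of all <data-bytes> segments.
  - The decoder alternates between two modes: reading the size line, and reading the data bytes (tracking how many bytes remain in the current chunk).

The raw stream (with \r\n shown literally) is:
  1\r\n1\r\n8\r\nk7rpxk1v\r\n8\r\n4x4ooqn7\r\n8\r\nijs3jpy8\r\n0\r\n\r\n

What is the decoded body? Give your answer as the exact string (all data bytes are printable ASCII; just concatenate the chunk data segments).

Answer: 1k7rpxk1v4x4ooqn7ijs3jpy8

Derivation:
Chunk 1: stream[0..1]='1' size=0x1=1, data at stream[3..4]='1' -> body[0..1], body so far='1'
Chunk 2: stream[6..7]='8' size=0x8=8, data at stream[9..17]='k7rpxk1v' -> body[1..9], body so far='1k7rpxk1v'
Chunk 3: stream[19..20]='8' size=0x8=8, data at stream[22..30]='4x4ooqn7' -> body[9..17], body so far='1k7rpxk1v4x4ooqn7'
Chunk 4: stream[32..33]='8' size=0x8=8, data at stream[35..43]='ijs3jpy8' -> body[17..25], body so far='1k7rpxk1v4x4ooqn7ijs3jpy8'
Chunk 5: stream[45..46]='0' size=0 (terminator). Final body='1k7rpxk1v4x4ooqn7ijs3jpy8' (25 bytes)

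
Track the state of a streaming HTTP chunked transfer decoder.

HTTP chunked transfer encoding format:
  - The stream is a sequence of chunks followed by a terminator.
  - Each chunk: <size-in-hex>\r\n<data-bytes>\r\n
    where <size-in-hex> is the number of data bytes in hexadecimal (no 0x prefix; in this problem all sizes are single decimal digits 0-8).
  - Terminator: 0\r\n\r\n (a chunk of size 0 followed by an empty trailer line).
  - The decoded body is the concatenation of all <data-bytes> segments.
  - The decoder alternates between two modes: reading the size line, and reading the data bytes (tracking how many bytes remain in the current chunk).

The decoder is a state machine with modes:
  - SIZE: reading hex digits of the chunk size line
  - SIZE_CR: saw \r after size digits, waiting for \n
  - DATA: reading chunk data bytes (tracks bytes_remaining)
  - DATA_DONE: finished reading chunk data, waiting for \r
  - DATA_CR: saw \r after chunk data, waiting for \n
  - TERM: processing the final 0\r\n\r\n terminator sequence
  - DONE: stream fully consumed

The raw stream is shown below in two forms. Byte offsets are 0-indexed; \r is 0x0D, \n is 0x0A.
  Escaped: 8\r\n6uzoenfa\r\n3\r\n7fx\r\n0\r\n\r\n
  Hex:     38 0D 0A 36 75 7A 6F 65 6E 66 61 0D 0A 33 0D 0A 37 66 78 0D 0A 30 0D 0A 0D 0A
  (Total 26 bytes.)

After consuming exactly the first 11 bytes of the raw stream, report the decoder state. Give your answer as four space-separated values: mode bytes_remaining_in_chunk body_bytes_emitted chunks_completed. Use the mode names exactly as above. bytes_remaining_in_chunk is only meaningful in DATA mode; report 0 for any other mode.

Byte 0 = '8': mode=SIZE remaining=0 emitted=0 chunks_done=0
Byte 1 = 0x0D: mode=SIZE_CR remaining=0 emitted=0 chunks_done=0
Byte 2 = 0x0A: mode=DATA remaining=8 emitted=0 chunks_done=0
Byte 3 = '6': mode=DATA remaining=7 emitted=1 chunks_done=0
Byte 4 = 'u': mode=DATA remaining=6 emitted=2 chunks_done=0
Byte 5 = 'z': mode=DATA remaining=5 emitted=3 chunks_done=0
Byte 6 = 'o': mode=DATA remaining=4 emitted=4 chunks_done=0
Byte 7 = 'e': mode=DATA remaining=3 emitted=5 chunks_done=0
Byte 8 = 'n': mode=DATA remaining=2 emitted=6 chunks_done=0
Byte 9 = 'f': mode=DATA remaining=1 emitted=7 chunks_done=0
Byte 10 = 'a': mode=DATA_DONE remaining=0 emitted=8 chunks_done=0

Answer: DATA_DONE 0 8 0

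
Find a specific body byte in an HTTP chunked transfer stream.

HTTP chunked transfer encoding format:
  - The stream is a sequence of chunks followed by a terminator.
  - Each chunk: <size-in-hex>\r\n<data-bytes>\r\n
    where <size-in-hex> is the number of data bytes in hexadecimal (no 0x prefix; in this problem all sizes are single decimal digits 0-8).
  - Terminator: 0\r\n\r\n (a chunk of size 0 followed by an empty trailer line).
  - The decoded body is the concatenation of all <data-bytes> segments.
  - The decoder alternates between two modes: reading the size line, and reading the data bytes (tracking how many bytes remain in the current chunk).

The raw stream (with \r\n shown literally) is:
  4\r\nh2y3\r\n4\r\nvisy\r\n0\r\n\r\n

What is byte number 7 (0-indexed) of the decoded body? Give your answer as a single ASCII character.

Chunk 1: stream[0..1]='4' size=0x4=4, data at stream[3..7]='h2y3' -> body[0..4], body so far='h2y3'
Chunk 2: stream[9..10]='4' size=0x4=4, data at stream[12..16]='visy' -> body[4..8], body so far='h2y3visy'
Chunk 3: stream[18..19]='0' size=0 (terminator). Final body='h2y3visy' (8 bytes)
Body byte 7 = 'y'

Answer: y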